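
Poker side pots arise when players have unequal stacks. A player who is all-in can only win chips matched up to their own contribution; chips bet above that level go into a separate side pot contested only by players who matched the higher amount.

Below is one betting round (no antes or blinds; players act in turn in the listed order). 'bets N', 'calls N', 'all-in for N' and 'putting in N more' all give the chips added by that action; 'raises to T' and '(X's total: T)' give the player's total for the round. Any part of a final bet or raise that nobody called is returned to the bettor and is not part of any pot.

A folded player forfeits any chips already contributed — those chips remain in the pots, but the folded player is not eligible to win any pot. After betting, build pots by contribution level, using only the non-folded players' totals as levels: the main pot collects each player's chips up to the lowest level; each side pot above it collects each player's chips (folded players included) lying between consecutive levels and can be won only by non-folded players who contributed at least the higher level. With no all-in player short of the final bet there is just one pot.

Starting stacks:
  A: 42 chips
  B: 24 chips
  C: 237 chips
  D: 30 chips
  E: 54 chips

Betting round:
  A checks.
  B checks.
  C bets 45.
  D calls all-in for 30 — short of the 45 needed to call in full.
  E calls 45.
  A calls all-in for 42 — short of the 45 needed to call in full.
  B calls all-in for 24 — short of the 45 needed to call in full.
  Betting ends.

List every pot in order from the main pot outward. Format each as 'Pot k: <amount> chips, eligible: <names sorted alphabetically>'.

Contributions: A=42, B=24, C=45, D=30, E=45
Pot levels (distinct totals of non-folded players): 24, 30, 42, 45
Layer 1-24: 24 each from A, B, C, D, E = 24*5 = 120 chips; eligible A, B, C, D, E
Layer 25-30: 6 each from A, C, D, E = 6*4 = 24 chips; eligible A, C, D, E
Layer 31-42: 12 each from A, C, E = 12*3 = 36 chips; eligible A, C, E
Layer 43-45: 3 each from C, E = 3*2 = 6 chips; eligible C, E

Pot 1: 120 chips, eligible: A, B, C, D, E
Pot 2: 24 chips, eligible: A, C, D, E
Pot 3: 36 chips, eligible: A, C, E
Pot 4: 6 chips, eligible: C, E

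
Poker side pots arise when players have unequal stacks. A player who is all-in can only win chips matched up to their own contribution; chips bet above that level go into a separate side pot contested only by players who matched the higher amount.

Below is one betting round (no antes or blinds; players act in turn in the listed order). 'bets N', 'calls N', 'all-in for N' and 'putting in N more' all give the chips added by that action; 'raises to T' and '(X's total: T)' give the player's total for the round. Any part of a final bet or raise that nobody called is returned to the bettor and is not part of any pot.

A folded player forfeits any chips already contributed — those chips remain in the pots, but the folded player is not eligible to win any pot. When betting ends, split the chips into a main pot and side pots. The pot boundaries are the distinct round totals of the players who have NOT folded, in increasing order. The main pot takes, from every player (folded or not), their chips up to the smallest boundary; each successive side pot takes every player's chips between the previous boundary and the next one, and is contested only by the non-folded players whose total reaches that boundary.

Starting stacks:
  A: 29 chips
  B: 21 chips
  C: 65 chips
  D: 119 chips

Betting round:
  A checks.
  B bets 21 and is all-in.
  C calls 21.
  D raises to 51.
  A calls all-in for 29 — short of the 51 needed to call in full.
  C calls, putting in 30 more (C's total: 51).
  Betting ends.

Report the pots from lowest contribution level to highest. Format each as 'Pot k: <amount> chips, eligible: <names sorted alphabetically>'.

Contributions: A=29, B=21, C=51, D=51
Pot levels (distinct totals of non-folded players): 21, 29, 51
Layer 1-21: 21 each from A, B, C, D = 21*4 = 84 chips; eligible A, B, C, D
Layer 22-29: 8 each from A, C, D = 8*3 = 24 chips; eligible A, C, D
Layer 30-51: 22 each from C, D = 22*2 = 44 chips; eligible C, D

Pot 1: 84 chips, eligible: A, B, C, D
Pot 2: 24 chips, eligible: A, C, D
Pot 3: 44 chips, eligible: C, D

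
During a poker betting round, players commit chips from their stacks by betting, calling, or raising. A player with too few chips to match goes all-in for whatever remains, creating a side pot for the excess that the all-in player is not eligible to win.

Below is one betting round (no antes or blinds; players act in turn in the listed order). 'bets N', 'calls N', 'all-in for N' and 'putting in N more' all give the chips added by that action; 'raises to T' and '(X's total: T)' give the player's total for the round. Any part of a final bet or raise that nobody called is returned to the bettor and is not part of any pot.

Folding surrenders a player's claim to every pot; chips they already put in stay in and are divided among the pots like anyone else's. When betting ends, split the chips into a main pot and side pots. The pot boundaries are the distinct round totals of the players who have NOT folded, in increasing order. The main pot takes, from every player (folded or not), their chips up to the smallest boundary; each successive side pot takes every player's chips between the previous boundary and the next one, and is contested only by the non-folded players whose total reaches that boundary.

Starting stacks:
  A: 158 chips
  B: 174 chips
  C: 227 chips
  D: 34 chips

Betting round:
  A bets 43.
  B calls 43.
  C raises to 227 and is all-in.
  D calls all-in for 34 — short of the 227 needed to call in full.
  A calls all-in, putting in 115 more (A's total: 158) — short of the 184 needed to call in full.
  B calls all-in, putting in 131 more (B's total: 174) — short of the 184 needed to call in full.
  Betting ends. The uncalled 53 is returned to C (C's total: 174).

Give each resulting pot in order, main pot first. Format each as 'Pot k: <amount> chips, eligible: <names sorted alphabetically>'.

Contributions (after 53 returned to C): A=158, B=174, C=174, D=34
Pot levels (distinct totals of non-folded players): 34, 158, 174
Layer 1-34: 34 each from A, B, C, D = 34*4 = 136 chips; eligible A, B, C, D
Layer 35-158: 124 each from A, B, C = 124*3 = 372 chips; eligible A, B, C
Layer 159-174: 16 each from B, C = 16*2 = 32 chips; eligible B, C

Pot 1: 136 chips, eligible: A, B, C, D
Pot 2: 372 chips, eligible: A, B, C
Pot 3: 32 chips, eligible: B, C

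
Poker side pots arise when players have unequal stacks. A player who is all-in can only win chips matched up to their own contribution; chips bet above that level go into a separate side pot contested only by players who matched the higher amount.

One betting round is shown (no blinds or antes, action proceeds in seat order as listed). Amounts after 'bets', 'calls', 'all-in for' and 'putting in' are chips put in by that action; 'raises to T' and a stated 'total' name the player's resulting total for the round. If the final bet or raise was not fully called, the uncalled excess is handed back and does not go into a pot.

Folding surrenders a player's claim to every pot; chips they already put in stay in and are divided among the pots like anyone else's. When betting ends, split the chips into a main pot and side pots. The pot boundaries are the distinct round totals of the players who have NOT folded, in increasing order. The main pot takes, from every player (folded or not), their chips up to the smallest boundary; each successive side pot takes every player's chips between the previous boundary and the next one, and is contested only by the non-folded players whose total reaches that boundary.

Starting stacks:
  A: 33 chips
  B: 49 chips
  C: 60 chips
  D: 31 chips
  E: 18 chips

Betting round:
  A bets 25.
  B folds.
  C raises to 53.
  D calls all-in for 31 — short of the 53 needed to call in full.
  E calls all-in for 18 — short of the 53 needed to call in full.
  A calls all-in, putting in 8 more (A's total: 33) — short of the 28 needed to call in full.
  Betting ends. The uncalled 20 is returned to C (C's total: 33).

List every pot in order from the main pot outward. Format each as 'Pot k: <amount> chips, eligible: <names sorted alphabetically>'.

Contributions (after 20 returned to C): A=33, C=33, D=31, E=18
Folded: B
Pot levels (distinct totals of non-folded players): 18, 31, 33
Layer 1-18: 18 each from A, C, D, E = 18*4 = 72 chips; eligible A, C, D, E
Layer 19-31: 13 each from A, C, D = 13*3 = 39 chips; eligible A, C, D
Layer 32-33: 2 each from A, C = 2*2 = 4 chips; eligible A, C

Pot 1: 72 chips, eligible: A, C, D, E
Pot 2: 39 chips, eligible: A, C, D
Pot 3: 4 chips, eligible: A, C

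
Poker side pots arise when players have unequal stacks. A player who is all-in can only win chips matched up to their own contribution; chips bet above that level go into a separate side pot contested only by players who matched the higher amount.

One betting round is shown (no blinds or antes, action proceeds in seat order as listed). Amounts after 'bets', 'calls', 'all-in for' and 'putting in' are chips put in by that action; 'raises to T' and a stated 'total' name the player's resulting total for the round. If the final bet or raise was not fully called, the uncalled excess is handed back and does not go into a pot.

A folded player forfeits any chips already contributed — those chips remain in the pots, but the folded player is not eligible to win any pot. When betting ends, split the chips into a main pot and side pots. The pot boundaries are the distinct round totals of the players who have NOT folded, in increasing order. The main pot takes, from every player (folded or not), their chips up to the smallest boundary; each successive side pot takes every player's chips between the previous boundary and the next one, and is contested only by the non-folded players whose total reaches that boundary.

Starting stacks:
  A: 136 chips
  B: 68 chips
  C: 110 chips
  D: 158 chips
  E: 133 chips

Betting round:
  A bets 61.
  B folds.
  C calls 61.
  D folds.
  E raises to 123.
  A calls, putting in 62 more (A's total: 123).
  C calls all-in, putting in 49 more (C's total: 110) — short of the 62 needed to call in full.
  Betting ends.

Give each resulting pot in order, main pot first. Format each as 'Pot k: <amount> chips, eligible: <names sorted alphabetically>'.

Pot 1: 330 chips, eligible: A, C, E
Pot 2: 26 chips, eligible: A, E

Derivation:
Contributions: A=123, C=110, E=123
Folded: B, D
Pot levels (distinct totals of non-folded players): 110, 123
Layer 1-110: 110 each from A, C, E = 110*3 = 330 chips; eligible A, C, E
Layer 111-123: 13 each from A, E = 13*2 = 26 chips; eligible A, E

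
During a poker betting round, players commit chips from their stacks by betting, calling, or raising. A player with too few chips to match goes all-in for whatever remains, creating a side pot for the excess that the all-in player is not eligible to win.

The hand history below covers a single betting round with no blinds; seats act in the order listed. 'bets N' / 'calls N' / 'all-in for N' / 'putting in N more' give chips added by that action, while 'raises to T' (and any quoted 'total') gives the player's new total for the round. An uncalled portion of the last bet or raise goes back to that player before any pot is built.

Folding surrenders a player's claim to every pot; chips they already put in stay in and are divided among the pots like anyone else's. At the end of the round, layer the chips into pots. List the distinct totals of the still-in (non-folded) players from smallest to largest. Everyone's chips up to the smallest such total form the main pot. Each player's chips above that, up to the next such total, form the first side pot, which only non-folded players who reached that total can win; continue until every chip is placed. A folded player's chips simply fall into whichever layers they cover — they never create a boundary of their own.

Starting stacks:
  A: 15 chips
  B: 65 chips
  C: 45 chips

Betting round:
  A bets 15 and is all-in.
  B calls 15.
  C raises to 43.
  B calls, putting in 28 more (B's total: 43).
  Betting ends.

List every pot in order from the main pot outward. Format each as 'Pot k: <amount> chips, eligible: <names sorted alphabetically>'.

Pot 1: 45 chips, eligible: A, B, C
Pot 2: 56 chips, eligible: B, C

Derivation:
Contributions: A=15, B=43, C=43
Pot levels (distinct totals of non-folded players): 15, 43
Layer 1-15: 15 each from A, B, C = 15*3 = 45 chips; eligible A, B, C
Layer 16-43: 28 each from B, C = 28*2 = 56 chips; eligible B, C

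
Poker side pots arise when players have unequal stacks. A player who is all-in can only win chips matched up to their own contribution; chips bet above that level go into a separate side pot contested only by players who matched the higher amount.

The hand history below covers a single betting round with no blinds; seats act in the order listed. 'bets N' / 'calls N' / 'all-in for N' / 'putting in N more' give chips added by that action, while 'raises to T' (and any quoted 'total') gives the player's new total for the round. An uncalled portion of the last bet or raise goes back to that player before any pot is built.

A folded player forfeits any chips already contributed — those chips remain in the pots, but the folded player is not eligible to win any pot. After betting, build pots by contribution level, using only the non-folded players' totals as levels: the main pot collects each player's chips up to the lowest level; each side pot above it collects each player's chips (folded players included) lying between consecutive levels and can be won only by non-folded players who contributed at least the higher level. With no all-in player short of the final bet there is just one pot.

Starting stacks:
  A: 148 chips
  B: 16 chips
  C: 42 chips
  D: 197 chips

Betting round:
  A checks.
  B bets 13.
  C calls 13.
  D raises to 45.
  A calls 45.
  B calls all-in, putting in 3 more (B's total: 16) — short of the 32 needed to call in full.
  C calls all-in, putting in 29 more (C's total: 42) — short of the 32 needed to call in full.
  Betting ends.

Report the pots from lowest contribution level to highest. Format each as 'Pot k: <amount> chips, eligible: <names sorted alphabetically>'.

Contributions: A=45, B=16, C=42, D=45
Pot levels (distinct totals of non-folded players): 16, 42, 45
Layer 1-16: 16 each from A, B, C, D = 16*4 = 64 chips; eligible A, B, C, D
Layer 17-42: 26 each from A, C, D = 26*3 = 78 chips; eligible A, C, D
Layer 43-45: 3 each from A, D = 3*2 = 6 chips; eligible A, D

Pot 1: 64 chips, eligible: A, B, C, D
Pot 2: 78 chips, eligible: A, C, D
Pot 3: 6 chips, eligible: A, D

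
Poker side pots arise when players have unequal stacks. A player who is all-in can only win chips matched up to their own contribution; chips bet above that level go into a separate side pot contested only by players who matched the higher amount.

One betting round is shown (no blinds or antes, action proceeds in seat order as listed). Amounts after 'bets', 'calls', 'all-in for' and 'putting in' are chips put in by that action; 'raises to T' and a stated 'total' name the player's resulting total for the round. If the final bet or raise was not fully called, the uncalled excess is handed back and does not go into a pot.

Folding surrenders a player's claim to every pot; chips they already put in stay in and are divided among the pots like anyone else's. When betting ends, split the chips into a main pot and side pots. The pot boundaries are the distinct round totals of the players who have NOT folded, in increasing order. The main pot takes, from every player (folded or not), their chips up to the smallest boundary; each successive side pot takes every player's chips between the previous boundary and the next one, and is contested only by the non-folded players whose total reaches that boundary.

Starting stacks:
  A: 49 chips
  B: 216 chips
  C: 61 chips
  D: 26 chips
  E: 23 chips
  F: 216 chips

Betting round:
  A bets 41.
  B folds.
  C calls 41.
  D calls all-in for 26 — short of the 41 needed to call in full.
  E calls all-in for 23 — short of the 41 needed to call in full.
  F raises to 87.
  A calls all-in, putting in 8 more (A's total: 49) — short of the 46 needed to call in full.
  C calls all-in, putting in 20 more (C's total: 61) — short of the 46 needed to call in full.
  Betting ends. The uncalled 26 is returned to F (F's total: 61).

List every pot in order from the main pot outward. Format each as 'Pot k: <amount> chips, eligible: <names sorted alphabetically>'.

Contributions (after 26 returned to F): A=49, C=61, D=26, E=23, F=61
Folded: B
Pot levels (distinct totals of non-folded players): 23, 26, 49, 61
Layer 1-23: 23 each from A, C, D, E, F = 23*5 = 115 chips; eligible A, C, D, E, F
Layer 24-26: 3 each from A, C, D, F = 3*4 = 12 chips; eligible A, C, D, F
Layer 27-49: 23 each from A, C, F = 23*3 = 69 chips; eligible A, C, F
Layer 50-61: 12 each from C, F = 12*2 = 24 chips; eligible C, F

Pot 1: 115 chips, eligible: A, C, D, E, F
Pot 2: 12 chips, eligible: A, C, D, F
Pot 3: 69 chips, eligible: A, C, F
Pot 4: 24 chips, eligible: C, F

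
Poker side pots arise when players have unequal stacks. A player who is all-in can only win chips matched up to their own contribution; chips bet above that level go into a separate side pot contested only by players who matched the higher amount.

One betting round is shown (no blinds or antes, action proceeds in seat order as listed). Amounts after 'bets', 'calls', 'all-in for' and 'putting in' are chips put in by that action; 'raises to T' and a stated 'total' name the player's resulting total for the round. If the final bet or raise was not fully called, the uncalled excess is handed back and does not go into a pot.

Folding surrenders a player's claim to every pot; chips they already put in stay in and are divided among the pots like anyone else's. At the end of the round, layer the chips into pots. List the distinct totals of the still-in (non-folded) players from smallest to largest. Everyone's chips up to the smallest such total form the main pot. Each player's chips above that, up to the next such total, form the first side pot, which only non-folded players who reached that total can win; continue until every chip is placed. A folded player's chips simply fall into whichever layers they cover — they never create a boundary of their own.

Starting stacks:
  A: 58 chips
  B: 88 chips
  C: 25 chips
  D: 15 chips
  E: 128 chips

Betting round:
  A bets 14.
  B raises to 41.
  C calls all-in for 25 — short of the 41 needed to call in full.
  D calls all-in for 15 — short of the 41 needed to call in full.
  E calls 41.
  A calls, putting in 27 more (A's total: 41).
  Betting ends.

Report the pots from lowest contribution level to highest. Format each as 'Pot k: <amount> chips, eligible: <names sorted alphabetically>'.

Contributions: A=41, B=41, C=25, D=15, E=41
Pot levels (distinct totals of non-folded players): 15, 25, 41
Layer 1-15: 15 each from A, B, C, D, E = 15*5 = 75 chips; eligible A, B, C, D, E
Layer 16-25: 10 each from A, B, C, E = 10*4 = 40 chips; eligible A, B, C, E
Layer 26-41: 16 each from A, B, E = 16*3 = 48 chips; eligible A, B, E

Pot 1: 75 chips, eligible: A, B, C, D, E
Pot 2: 40 chips, eligible: A, B, C, E
Pot 3: 48 chips, eligible: A, B, E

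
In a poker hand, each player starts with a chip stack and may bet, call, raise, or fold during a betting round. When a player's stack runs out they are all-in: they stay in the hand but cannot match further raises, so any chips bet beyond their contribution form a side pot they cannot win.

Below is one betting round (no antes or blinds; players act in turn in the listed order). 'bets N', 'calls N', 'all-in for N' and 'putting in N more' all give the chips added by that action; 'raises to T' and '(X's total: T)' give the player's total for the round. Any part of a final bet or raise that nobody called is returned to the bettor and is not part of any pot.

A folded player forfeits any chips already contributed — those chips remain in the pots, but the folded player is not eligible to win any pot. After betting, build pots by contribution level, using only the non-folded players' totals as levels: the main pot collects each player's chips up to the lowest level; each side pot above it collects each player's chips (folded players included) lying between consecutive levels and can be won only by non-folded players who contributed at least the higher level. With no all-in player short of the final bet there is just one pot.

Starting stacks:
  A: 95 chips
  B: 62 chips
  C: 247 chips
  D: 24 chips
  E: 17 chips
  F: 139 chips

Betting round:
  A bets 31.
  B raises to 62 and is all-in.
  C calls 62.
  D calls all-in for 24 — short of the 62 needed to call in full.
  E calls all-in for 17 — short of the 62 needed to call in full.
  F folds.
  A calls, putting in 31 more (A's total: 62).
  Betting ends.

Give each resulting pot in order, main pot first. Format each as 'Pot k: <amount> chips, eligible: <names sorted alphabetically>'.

Pot 1: 85 chips, eligible: A, B, C, D, E
Pot 2: 28 chips, eligible: A, B, C, D
Pot 3: 114 chips, eligible: A, B, C

Derivation:
Contributions: A=62, B=62, C=62, D=24, E=17
Folded: F
Pot levels (distinct totals of non-folded players): 17, 24, 62
Layer 1-17: 17 each from A, B, C, D, E = 17*5 = 85 chips; eligible A, B, C, D, E
Layer 18-24: 7 each from A, B, C, D = 7*4 = 28 chips; eligible A, B, C, D
Layer 25-62: 38 each from A, B, C = 38*3 = 114 chips; eligible A, B, C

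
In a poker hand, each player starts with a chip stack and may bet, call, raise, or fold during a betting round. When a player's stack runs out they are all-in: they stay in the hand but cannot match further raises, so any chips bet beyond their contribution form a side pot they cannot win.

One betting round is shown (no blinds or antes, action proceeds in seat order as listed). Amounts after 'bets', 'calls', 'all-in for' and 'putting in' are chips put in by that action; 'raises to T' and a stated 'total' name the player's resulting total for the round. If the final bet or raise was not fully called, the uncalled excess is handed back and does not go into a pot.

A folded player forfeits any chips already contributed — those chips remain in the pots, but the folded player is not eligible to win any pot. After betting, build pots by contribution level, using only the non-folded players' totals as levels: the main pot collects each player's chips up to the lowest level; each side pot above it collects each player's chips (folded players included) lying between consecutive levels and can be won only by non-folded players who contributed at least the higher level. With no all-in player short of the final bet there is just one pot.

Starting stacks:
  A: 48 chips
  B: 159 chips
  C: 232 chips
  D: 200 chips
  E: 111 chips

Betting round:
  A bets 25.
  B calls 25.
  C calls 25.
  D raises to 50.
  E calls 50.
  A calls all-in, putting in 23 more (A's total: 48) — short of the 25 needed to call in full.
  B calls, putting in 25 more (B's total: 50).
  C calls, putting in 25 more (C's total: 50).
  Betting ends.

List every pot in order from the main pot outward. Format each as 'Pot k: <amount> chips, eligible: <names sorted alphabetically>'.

Contributions: A=48, B=50, C=50, D=50, E=50
Pot levels (distinct totals of non-folded players): 48, 50
Layer 1-48: 48 each from A, B, C, D, E = 48*5 = 240 chips; eligible A, B, C, D, E
Layer 49-50: 2 each from B, C, D, E = 2*4 = 8 chips; eligible B, C, D, E

Pot 1: 240 chips, eligible: A, B, C, D, E
Pot 2: 8 chips, eligible: B, C, D, E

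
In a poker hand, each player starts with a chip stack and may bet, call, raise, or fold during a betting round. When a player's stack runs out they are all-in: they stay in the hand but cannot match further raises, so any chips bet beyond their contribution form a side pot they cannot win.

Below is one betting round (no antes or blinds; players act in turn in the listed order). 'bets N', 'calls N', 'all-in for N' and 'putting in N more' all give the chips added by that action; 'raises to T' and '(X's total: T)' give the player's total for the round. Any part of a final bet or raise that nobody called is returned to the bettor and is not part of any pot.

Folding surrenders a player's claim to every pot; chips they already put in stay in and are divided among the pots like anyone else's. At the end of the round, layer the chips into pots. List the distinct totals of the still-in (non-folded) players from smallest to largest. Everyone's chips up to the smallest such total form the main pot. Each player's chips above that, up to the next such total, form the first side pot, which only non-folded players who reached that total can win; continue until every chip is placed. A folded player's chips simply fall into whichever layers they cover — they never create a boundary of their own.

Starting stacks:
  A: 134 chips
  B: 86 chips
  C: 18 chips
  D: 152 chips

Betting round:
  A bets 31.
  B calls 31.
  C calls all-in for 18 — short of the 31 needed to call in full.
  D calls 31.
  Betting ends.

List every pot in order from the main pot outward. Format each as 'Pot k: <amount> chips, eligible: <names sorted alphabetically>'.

Contributions: A=31, B=31, C=18, D=31
Pot levels (distinct totals of non-folded players): 18, 31
Layer 1-18: 18 each from A, B, C, D = 18*4 = 72 chips; eligible A, B, C, D
Layer 19-31: 13 each from A, B, D = 13*3 = 39 chips; eligible A, B, D

Pot 1: 72 chips, eligible: A, B, C, D
Pot 2: 39 chips, eligible: A, B, D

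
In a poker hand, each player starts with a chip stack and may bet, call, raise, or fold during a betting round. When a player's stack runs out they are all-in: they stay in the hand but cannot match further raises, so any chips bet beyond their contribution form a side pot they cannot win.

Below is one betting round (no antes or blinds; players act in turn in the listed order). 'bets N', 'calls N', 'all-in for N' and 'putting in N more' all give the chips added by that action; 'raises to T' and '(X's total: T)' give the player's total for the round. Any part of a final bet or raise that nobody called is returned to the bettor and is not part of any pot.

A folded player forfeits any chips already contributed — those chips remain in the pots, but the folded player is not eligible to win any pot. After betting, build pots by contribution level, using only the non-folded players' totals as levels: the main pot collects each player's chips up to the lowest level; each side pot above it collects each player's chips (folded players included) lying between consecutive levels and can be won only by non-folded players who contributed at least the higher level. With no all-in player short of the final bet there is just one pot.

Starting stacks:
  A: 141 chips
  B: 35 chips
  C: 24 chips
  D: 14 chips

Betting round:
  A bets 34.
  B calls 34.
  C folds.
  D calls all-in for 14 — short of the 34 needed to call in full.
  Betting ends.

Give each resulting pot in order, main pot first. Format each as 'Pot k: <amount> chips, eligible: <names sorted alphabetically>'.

Pot 1: 42 chips, eligible: A, B, D
Pot 2: 40 chips, eligible: A, B

Derivation:
Contributions: A=34, B=34, D=14
Folded: C
Pot levels (distinct totals of non-folded players): 14, 34
Layer 1-14: 14 each from A, B, D = 14*3 = 42 chips; eligible A, B, D
Layer 15-34: 20 each from A, B = 20*2 = 40 chips; eligible A, B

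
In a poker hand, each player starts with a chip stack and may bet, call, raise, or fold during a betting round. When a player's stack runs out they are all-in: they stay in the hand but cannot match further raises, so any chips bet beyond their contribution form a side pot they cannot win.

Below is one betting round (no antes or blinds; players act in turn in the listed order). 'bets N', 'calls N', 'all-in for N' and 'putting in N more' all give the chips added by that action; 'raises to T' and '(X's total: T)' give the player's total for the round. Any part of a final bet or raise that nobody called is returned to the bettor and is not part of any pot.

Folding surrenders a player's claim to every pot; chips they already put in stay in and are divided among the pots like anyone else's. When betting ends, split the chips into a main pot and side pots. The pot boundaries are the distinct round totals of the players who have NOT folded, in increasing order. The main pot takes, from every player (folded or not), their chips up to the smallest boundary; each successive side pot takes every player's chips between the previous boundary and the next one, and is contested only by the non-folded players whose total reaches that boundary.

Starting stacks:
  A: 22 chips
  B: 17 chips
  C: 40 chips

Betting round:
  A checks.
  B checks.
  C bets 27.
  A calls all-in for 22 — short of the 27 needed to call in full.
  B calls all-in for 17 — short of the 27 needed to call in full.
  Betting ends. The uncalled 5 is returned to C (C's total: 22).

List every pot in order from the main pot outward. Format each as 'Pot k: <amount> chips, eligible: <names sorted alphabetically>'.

Pot 1: 51 chips, eligible: A, B, C
Pot 2: 10 chips, eligible: A, C

Derivation:
Contributions (after 5 returned to C): A=22, B=17, C=22
Pot levels (distinct totals of non-folded players): 17, 22
Layer 1-17: 17 each from A, B, C = 17*3 = 51 chips; eligible A, B, C
Layer 18-22: 5 each from A, C = 5*2 = 10 chips; eligible A, C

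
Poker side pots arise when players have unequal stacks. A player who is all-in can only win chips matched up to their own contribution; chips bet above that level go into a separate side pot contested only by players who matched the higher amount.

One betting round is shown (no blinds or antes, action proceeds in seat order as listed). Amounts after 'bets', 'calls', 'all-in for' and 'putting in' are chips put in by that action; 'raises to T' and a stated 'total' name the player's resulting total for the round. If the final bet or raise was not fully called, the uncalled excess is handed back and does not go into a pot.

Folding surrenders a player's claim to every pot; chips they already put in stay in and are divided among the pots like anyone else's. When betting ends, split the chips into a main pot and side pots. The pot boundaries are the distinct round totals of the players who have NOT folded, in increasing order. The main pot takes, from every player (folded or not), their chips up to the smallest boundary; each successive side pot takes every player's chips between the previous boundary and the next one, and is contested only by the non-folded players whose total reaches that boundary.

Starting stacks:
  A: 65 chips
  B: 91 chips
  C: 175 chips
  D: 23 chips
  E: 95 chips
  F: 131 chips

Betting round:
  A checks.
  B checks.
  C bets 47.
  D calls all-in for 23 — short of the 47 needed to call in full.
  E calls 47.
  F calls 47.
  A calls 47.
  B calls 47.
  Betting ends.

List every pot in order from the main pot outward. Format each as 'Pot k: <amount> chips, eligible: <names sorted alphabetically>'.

Contributions: A=47, B=47, C=47, D=23, E=47, F=47
Pot levels (distinct totals of non-folded players): 23, 47
Layer 1-23: 23 each from A, B, C, D, E, F = 23*6 = 138 chips; eligible A, B, C, D, E, F
Layer 24-47: 24 each from A, B, C, E, F = 24*5 = 120 chips; eligible A, B, C, E, F

Pot 1: 138 chips, eligible: A, B, C, D, E, F
Pot 2: 120 chips, eligible: A, B, C, E, F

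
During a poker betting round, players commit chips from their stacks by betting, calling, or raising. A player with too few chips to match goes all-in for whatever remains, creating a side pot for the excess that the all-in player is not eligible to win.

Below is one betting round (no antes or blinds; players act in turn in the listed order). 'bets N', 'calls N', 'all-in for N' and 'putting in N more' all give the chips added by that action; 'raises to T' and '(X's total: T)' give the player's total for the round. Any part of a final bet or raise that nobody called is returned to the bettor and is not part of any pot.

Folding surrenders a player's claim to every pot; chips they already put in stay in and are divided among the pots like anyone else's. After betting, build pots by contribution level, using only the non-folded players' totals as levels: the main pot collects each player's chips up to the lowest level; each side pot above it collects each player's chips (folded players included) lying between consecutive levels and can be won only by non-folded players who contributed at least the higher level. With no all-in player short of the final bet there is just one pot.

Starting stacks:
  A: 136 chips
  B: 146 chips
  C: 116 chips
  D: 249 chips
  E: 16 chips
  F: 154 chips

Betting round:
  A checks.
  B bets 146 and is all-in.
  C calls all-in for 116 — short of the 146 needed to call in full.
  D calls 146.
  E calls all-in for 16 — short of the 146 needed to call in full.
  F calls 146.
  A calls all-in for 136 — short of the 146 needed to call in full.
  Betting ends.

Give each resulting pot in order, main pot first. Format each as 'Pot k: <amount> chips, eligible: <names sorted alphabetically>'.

Contributions: A=136, B=146, C=116, D=146, E=16, F=146
Pot levels (distinct totals of non-folded players): 16, 116, 136, 146
Layer 1-16: 16 each from A, B, C, D, E, F = 16*6 = 96 chips; eligible A, B, C, D, E, F
Layer 17-116: 100 each from A, B, C, D, F = 100*5 = 500 chips; eligible A, B, C, D, F
Layer 117-136: 20 each from A, B, D, F = 20*4 = 80 chips; eligible A, B, D, F
Layer 137-146: 10 each from B, D, F = 10*3 = 30 chips; eligible B, D, F

Pot 1: 96 chips, eligible: A, B, C, D, E, F
Pot 2: 500 chips, eligible: A, B, C, D, F
Pot 3: 80 chips, eligible: A, B, D, F
Pot 4: 30 chips, eligible: B, D, F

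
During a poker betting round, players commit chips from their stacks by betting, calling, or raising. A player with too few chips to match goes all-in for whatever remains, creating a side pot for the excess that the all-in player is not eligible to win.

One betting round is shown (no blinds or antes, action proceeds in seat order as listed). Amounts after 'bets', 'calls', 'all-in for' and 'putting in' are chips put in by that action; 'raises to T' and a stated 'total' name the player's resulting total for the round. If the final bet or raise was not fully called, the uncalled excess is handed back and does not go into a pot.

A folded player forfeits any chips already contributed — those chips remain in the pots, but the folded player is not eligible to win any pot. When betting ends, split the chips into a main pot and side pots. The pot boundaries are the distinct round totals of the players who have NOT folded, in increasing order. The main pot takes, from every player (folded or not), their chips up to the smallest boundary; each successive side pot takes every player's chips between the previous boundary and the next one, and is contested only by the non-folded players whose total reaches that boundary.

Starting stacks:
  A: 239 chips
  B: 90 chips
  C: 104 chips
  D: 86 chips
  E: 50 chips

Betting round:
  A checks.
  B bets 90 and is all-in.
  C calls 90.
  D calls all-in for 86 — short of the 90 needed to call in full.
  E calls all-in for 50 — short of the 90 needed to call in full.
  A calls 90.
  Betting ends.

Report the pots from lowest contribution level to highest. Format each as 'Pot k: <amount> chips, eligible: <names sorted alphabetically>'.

Pot 1: 250 chips, eligible: A, B, C, D, E
Pot 2: 144 chips, eligible: A, B, C, D
Pot 3: 12 chips, eligible: A, B, C

Derivation:
Contributions: A=90, B=90, C=90, D=86, E=50
Pot levels (distinct totals of non-folded players): 50, 86, 90
Layer 1-50: 50 each from A, B, C, D, E = 50*5 = 250 chips; eligible A, B, C, D, E
Layer 51-86: 36 each from A, B, C, D = 36*4 = 144 chips; eligible A, B, C, D
Layer 87-90: 4 each from A, B, C = 4*3 = 12 chips; eligible A, B, C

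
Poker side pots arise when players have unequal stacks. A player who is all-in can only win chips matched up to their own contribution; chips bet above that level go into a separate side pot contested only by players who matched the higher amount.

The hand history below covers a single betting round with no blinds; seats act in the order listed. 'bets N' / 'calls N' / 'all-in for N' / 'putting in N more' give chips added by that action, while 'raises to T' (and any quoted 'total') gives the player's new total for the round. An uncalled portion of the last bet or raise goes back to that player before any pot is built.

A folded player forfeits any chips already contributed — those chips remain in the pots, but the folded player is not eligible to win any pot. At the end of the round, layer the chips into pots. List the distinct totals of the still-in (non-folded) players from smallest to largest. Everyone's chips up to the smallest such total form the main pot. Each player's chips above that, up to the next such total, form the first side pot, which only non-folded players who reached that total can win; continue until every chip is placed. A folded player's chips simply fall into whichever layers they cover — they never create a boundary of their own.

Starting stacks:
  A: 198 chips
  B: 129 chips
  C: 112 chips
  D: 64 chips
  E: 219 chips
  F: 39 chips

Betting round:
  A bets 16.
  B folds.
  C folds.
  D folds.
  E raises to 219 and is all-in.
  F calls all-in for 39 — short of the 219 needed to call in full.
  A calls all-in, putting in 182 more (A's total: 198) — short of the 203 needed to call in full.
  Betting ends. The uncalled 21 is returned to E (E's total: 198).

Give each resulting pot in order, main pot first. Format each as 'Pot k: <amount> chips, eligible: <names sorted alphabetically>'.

Contributions (after 21 returned to E): A=198, E=198, F=39
Folded: B, C, D
Pot levels (distinct totals of non-folded players): 39, 198
Layer 1-39: 39 each from A, E, F = 39*3 = 117 chips; eligible A, E, F
Layer 40-198: 159 each from A, E = 159*2 = 318 chips; eligible A, E

Pot 1: 117 chips, eligible: A, E, F
Pot 2: 318 chips, eligible: A, E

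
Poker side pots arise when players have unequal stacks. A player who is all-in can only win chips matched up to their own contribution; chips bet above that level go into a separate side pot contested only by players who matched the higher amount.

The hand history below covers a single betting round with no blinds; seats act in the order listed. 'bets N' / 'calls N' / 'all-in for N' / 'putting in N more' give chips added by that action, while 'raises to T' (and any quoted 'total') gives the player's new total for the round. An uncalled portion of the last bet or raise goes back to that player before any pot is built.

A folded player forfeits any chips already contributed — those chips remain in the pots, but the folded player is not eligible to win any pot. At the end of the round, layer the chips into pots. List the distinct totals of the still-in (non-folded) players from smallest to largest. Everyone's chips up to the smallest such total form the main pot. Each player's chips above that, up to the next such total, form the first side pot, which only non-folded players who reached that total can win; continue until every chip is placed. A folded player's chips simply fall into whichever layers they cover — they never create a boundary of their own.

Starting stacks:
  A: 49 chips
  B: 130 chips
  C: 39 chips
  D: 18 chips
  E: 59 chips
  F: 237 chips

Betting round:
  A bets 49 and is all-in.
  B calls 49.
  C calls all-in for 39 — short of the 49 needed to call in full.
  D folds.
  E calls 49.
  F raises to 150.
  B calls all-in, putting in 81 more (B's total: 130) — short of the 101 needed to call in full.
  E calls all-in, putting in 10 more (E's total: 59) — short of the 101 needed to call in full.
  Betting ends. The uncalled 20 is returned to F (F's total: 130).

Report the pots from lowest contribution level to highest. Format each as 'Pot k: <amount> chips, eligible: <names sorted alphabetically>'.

Contributions (after 20 returned to F): A=49, B=130, C=39, E=59, F=130
Folded: D
Pot levels (distinct totals of non-folded players): 39, 49, 59, 130
Layer 1-39: 39 each from A, B, C, E, F = 39*5 = 195 chips; eligible A, B, C, E, F
Layer 40-49: 10 each from A, B, E, F = 10*4 = 40 chips; eligible A, B, E, F
Layer 50-59: 10 each from B, E, F = 10*3 = 30 chips; eligible B, E, F
Layer 60-130: 71 each from B, F = 71*2 = 142 chips; eligible B, F

Pot 1: 195 chips, eligible: A, B, C, E, F
Pot 2: 40 chips, eligible: A, B, E, F
Pot 3: 30 chips, eligible: B, E, F
Pot 4: 142 chips, eligible: B, F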